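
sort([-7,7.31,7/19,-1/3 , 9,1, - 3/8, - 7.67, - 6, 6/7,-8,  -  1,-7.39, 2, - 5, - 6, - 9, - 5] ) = [ - 9 , - 8,  -  7.67, - 7.39, - 7,  -  6, - 6 , - 5, - 5,-1, - 3/8, - 1/3,7/19, 6/7, 1, 2, 7.31, 9 ] 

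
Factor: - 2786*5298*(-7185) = 2^2*3^2*5^1*  7^1*199^1*479^1*883^1=106052238180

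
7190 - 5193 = 1997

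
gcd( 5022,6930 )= 18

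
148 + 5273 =5421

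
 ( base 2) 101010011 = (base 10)339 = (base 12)243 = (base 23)EH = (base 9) 416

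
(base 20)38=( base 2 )1000100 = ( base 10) 68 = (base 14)4c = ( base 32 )24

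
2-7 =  - 5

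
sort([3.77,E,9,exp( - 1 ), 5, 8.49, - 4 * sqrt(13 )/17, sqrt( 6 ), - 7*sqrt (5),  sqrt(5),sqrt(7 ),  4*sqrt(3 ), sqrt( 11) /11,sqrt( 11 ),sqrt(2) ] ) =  [ - 7 * sqrt (5), - 4*sqrt(13 )/17, sqrt( 11)/11,exp( - 1 ),sqrt(2 ),  sqrt (5), sqrt( 6 ) , sqrt(7 ) , E,sqrt (11),  3.77, 5,4*sqrt(3), 8.49,9]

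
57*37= 2109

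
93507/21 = 31169/7=4452.71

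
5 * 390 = 1950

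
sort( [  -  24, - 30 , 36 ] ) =[ - 30,- 24, 36 ] 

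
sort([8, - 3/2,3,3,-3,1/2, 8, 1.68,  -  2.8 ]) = [ - 3, - 2.8, - 3/2, 1/2, 1.68, 3, 3,8, 8]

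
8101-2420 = 5681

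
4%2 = 0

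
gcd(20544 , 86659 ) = 1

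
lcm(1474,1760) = 117920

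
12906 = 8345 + 4561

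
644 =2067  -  1423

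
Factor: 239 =239^1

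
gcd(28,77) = 7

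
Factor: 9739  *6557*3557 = 227145122011 =79^1*83^1*3557^1*9739^1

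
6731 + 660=7391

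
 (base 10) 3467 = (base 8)6613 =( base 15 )1062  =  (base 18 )ACB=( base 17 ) BGG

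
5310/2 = 2655  =  2655.00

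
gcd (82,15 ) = 1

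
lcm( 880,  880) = 880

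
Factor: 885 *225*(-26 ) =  - 2^1 * 3^3*5^3*13^1*59^1 = -5177250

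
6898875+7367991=14266866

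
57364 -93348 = - 35984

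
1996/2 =998 = 998.00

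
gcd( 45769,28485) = 1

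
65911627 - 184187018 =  - 118275391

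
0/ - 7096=0/1 = - 0.00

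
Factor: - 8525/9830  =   - 1705/1966 = -  2^( - 1)*5^1 * 11^1 * 31^1  *  983^( - 1) 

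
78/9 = 8+ 2/3 = 8.67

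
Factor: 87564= 2^2 * 3^1 * 7297^1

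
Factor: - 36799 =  - 7^2*751^1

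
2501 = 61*41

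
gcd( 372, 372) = 372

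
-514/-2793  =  514/2793  =  0.18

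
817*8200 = 6699400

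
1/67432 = 1/67432= 0.00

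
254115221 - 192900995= 61214226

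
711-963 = - 252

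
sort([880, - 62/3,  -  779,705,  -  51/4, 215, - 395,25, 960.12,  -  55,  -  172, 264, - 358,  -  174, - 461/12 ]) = [ - 779,  -  395,- 358, - 174,-172,  -  55, -461/12 , - 62/3, - 51/4, 25,215,264,705,880,960.12]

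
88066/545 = 88066/545 = 161.59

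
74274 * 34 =2525316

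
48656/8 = 6082=6082.00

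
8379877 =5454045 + 2925832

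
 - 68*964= - 65552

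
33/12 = 11/4 = 2.75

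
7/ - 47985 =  - 1/6855 = - 0.00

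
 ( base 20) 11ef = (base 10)8695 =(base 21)jf1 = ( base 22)HL5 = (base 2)10000111110111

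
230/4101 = 230/4101= 0.06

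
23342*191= 4458322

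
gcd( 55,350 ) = 5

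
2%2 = 0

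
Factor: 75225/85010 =15045/17002  =  2^( -1 )*3^1*5^1 * 17^1*59^1*8501^( - 1 )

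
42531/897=14177/299 = 47.41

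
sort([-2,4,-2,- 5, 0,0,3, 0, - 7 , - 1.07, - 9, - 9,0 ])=[-9,  -  9, - 7, - 5, - 2, - 2,-1.07,0,0, 0,0,  3,4 ] 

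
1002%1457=1002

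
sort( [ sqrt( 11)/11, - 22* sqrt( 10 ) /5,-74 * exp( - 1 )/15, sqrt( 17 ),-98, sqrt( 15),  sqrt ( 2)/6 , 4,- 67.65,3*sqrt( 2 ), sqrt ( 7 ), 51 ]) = [-98, - 67.65, - 22*sqrt ( 10 ) /5, - 74*exp(-1)/15, sqrt( 2)/6,sqrt(11 )/11  ,  sqrt ( 7 ), sqrt(15 ), 4, sqrt( 17 ), 3*sqrt(2),51 ] 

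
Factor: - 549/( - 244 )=9/4 = 2^(-2)*3^2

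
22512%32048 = 22512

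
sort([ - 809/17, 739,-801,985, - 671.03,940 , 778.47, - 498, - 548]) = [ - 801, - 671.03, - 548,-498 , - 809/17, 739, 778.47, 940 , 985]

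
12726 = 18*707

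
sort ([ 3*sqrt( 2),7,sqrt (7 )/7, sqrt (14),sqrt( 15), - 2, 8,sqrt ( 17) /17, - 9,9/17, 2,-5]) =[ - 9, - 5, - 2, sqrt( 17 ) /17,sqrt( 7 ) /7,9/17, 2, sqrt( 14),  sqrt( 15),3*sqrt( 2 ),7,8 ]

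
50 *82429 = 4121450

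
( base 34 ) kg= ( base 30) N6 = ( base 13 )417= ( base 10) 696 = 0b1010111000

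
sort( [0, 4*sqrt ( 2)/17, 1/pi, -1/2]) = [-1/2, 0,1/pi, 4 * sqrt( 2 ) /17 ]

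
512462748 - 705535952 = -193073204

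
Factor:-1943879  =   - 7^2*39671^1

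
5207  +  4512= 9719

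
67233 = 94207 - 26974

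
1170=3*390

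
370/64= 5 + 25/32 = 5.78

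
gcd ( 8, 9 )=1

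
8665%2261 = 1882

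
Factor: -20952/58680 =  - 291/815 = - 3^1*  5^( - 1)*97^1*163^( - 1)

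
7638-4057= 3581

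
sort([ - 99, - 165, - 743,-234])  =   [- 743 , - 234,-165,-99 ] 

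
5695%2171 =1353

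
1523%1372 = 151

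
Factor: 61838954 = 2^1*30919477^1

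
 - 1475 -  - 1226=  - 249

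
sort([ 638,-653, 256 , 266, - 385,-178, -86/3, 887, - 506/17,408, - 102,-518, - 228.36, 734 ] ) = [ - 653, - 518, - 385, - 228.36,  -  178, - 102,-506/17, - 86/3, 256,266, 408,  638 , 734, 887] 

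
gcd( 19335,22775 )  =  5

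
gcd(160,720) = 80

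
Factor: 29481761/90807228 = 2^ (- 2 ) * 3^( - 2 )*43^ ( - 1 )*139^1*58661^( -1) *212099^1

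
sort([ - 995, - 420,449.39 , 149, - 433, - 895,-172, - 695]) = [ - 995, - 895,  -  695, - 433,  -  420, -172 , 149,449.39]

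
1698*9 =15282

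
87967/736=119 +383/736   =  119.52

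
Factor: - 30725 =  - 5^2*1229^1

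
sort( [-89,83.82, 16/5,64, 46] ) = [-89, 16/5,46, 64, 83.82 ] 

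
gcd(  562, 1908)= 2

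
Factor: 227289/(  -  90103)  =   - 951/377 = - 3^1*13^( - 1 )*29^(-1)*317^1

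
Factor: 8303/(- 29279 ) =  - 19/67 = - 19^1*67^ (-1)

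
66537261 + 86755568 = 153292829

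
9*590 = 5310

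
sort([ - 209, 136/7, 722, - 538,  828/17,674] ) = [  -  538, - 209,  136/7 , 828/17, 674,  722 ]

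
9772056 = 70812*138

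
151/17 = 151/17 = 8.88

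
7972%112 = 20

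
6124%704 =492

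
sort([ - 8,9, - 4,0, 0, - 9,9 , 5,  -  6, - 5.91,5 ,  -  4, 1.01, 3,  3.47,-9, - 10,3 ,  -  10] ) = [ - 10, - 10, - 9, -9, - 8, - 6, - 5.91,  -  4, - 4,  0,0 , 1.01,  3 , 3, 3.47,  5  ,  5,9,9 ]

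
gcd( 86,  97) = 1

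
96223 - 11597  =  84626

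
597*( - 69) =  - 41193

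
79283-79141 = 142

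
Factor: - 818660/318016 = - 204665/79504=- 2^(-4)* 5^1*4969^( - 1)*40933^1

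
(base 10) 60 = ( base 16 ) 3c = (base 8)74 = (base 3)2020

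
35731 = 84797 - 49066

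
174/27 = 58/9= 6.44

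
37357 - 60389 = -23032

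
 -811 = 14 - 825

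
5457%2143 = 1171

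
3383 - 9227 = - 5844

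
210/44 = 105/22 = 4.77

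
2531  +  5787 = 8318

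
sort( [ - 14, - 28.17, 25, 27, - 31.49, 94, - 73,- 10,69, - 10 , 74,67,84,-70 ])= [ - 73 ,-70, - 31.49, - 28.17, - 14, - 10, - 10,25,27,67,69, 74,84, 94]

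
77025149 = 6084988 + 70940161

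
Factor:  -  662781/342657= -3^( - 2 )*7^(-2)*853^1 = -  853/441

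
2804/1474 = 1 +665/737 = 1.90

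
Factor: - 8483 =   -  17^1 * 499^1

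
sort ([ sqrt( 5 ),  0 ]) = [0  ,  sqrt(5) ] 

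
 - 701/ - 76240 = 701/76240= 0.01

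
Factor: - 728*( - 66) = 48048= 2^4*3^1*7^1*11^1*13^1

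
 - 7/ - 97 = 7/97 = 0.07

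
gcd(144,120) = 24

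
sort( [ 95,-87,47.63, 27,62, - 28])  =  [ - 87, - 28,27,47.63, 62,95]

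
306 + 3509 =3815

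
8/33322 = 4/16661 = 0.00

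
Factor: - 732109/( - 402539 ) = 7^2*61^( - 1 )*67^1*223^1*6599^( - 1)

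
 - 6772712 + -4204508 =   -  10977220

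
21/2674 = 3/382 = 0.01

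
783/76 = 10+23/76 = 10.30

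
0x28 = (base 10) 40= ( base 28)1C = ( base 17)26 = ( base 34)16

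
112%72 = 40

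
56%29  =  27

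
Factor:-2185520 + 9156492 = 6970972 = 2^2*911^1*1913^1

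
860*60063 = 51654180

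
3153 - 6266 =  - 3113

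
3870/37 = 104 + 22/37 = 104.59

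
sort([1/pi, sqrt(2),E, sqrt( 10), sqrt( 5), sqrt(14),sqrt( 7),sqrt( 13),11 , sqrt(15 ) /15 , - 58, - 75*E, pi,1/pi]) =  [ - 75*E, - 58,sqrt( 15) /15,1/pi , 1/pi, sqrt( 2), sqrt( 5),  sqrt( 7), E,pi,sqrt (10),sqrt( 13 ), sqrt( 14), 11]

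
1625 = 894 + 731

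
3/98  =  3/98 = 0.03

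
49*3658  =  179242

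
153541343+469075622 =622616965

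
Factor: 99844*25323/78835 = 2^2*3^1* 5^( - 1)*23^1 * 109^1*229^1*367^1*15767^(-1) = 2528349612/78835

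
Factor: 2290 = 2^1 *5^1*229^1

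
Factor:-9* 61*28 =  - 15372 = -2^2*3^2*7^1*61^1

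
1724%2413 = 1724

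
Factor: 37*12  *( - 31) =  - 2^2*3^1*31^1 * 37^1 = - 13764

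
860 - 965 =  - 105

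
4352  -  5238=-886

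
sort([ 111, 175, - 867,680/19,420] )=[  -  867,680/19, 111,175 , 420 ] 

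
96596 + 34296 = 130892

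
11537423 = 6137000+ 5400423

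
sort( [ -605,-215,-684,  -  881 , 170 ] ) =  [ - 881,  -  684,-605, - 215,170] 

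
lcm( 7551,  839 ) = 7551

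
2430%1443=987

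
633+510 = 1143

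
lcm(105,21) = 105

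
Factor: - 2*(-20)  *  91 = 2^3 * 5^1*7^1*13^1 = 3640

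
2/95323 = 2/95323 = 0.00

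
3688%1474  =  740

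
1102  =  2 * 551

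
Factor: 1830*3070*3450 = 2^3 *3^2*5^4*23^1*61^1 * 307^1  =  19382445000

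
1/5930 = 1/5930  =  0.00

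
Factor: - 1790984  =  -2^3*13^1*17^1*1013^1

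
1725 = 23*75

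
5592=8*699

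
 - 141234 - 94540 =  - 235774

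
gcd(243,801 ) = 9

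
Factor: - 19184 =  - 2^4*11^1*109^1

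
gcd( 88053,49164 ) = 3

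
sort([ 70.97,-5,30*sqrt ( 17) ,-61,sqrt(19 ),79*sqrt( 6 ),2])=[ - 61, - 5,2, sqrt (19 ), 70.97, 30*sqrt( 17 ), 79*sqrt( 6)]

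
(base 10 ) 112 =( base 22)52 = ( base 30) 3m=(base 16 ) 70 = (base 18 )64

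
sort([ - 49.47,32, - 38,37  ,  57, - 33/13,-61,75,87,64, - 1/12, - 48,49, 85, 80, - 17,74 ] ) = [-61,-49.47, - 48,-38,-17, - 33/13, - 1/12,32  ,  37 , 49,57, 64, 74,75,80,85,87 ] 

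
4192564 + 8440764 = 12633328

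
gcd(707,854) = 7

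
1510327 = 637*2371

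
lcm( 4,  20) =20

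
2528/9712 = 158/607 =0.26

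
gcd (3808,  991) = 1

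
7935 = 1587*5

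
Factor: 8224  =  2^5*257^1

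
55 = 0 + 55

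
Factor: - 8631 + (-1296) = -9927 = -3^2*1103^1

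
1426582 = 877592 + 548990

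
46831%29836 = 16995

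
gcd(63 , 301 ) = 7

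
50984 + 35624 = 86608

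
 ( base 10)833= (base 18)2a5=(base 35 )ns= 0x341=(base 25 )188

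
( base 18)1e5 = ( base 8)1105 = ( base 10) 581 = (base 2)1001000101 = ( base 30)jb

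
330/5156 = 165/2578 = 0.06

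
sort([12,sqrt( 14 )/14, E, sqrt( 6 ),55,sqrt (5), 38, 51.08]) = [sqrt(14 ) /14,sqrt ( 5),sqrt(6),  E,12,38,51.08,55]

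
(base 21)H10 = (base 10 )7518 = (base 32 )7au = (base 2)1110101011110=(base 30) 8ai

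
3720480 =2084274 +1636206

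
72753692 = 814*89378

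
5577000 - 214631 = 5362369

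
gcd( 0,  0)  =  0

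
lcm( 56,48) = 336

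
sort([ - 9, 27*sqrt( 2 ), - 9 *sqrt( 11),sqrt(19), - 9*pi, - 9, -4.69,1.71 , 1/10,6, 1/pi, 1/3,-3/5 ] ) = [ - 9*sqrt(11 ), - 9*pi, - 9, - 9,-4.69, - 3/5,1/10, 1/pi,1/3,1.71,sqrt( 19),6, 27*sqrt ( 2) ]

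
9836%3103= 527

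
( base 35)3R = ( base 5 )1012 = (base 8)204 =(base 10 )132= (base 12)b0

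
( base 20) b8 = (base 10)228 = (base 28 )84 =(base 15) 103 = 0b11100100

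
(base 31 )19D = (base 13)755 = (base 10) 1253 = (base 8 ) 2345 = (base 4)103211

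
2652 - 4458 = -1806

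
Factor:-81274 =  -2^1*40637^1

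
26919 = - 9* ( - 2991) 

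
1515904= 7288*208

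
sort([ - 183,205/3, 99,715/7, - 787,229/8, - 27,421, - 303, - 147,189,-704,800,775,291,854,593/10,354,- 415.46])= [ - 787, - 704, - 415.46,- 303, - 183, - 147, - 27, 229/8,593/10  ,  205/3,99,715/7,189 , 291,354,421,775, 800,854]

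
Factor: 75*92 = 6900 = 2^2 * 3^1*5^2 *23^1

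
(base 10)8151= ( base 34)71p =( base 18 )172F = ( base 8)17727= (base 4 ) 1333113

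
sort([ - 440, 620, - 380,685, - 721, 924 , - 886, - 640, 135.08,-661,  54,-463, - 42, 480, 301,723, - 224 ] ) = [ - 886,-721, - 661,  -  640, - 463, - 440 , - 380, - 224, - 42, 54, 135.08, 301, 480, 620,685, 723, 924]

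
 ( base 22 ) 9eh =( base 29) 5GC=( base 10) 4681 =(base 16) 1249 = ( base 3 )20102101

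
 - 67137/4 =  - 16785+3/4 = - 16784.25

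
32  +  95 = 127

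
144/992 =9/62 = 0.15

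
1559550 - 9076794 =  - 7517244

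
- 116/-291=116/291= 0.40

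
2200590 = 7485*294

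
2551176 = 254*10044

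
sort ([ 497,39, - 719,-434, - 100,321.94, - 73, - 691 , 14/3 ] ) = [- 719,  -  691, - 434, - 100, -73,  14/3, 39, 321.94,497 ] 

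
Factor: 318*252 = 2^3*3^3*7^1*53^1 = 80136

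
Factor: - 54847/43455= - 3^( - 1 )*5^( - 1)*13^1*2897^(-1)*4219^1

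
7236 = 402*18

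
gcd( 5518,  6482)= 2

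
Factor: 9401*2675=25147675 =5^2*7^1 * 17^1*79^1 * 107^1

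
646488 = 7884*82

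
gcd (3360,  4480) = 1120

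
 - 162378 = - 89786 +- 72592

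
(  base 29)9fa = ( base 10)8014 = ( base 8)17516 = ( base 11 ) 6026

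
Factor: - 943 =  - 23^1*41^1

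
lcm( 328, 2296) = 2296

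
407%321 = 86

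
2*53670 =107340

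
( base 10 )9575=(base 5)301300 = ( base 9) 14118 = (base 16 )2567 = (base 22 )JH5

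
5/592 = 5/592=0.01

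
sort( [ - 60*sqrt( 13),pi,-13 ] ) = [ - 60 * sqrt ( 13),-13,pi ] 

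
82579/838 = 98 + 455/838 = 98.54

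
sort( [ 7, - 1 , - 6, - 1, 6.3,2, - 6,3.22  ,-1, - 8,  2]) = [ - 8, - 6, - 6, - 1, - 1, -1 , 2,  2,3.22,  6.3,7 ]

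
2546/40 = 63 + 13/20 = 63.65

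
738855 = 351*2105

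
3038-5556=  - 2518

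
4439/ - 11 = -4439/11=- 403.55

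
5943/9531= 1981/3177  =  0.62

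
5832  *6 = 34992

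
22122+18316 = 40438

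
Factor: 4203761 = 659^1*6379^1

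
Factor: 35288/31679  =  2^3*11^1*79^( - 1) =88/79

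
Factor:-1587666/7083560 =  - 793833/3541780= - 2^(-2)*3^1*5^( - 1)*11^ ( -1)*17^( - 1 )*107^1*947^ (-1)*2473^1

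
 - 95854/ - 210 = 47927/105 = 456.45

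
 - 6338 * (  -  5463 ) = 34624494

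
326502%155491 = 15520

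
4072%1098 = 778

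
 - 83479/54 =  - 83479/54 = -1545.91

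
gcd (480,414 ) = 6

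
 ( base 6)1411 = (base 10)367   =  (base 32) BF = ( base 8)557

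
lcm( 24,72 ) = 72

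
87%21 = 3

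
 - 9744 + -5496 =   -  15240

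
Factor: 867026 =2^1*433513^1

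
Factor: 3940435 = 5^1*788087^1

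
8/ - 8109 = - 1 + 8101/8109 = - 0.00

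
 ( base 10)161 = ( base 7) 320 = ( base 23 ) 70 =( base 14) B7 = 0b10100001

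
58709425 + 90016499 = 148725924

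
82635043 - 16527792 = 66107251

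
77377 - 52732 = 24645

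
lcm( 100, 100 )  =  100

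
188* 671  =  126148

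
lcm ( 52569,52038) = 5151762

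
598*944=564512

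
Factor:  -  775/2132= - 2^( - 2)*5^2*13^( - 1)*31^1*41^(-1) 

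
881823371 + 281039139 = 1162862510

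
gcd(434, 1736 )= 434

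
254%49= 9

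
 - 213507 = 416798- 630305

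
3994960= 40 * 99874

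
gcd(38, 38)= 38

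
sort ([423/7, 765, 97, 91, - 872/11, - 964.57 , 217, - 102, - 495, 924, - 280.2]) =[ - 964.57, -495, - 280.2, - 102,  -  872/11, 423/7,91,97, 217 , 765, 924]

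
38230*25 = 955750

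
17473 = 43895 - 26422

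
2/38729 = 2/38729= 0.00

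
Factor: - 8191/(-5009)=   5009^ ( - 1)*8191^1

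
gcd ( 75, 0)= 75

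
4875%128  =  11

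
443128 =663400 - 220272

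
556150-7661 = 548489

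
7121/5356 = 1 + 1765/5356 = 1.33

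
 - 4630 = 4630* (-1)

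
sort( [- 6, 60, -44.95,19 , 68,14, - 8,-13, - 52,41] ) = [-52,-44.95, - 13,  -  8,-6,14, 19, 41,60, 68 ] 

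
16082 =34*473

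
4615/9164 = 4615/9164 = 0.50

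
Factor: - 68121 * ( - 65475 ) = 4460222475  =  3^7*5^2*29^2 * 97^1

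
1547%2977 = 1547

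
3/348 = 1/116=0.01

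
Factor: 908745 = 3^1*5^1*47^1*1289^1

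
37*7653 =283161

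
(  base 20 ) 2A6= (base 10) 1006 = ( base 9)1337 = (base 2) 1111101110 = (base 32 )ve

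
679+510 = 1189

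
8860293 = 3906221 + 4954072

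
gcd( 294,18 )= 6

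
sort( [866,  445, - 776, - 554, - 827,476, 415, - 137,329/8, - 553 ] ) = [ - 827, - 776,-554, - 553, - 137,  329/8, 415, 445, 476,866 ]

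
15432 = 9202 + 6230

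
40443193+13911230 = 54354423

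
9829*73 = 717517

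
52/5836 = 13/1459 = 0.01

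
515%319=196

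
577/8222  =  577/8222 = 0.07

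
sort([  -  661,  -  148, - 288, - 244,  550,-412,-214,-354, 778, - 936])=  [ - 936, - 661, - 412, - 354,  -  288, - 244,-214,-148,550,778]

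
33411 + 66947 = 100358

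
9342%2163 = 690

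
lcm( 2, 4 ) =4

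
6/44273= 6/44273 =0.00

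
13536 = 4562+8974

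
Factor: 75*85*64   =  408000 = 2^6 * 3^1*5^3*17^1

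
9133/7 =9133/7 = 1304.71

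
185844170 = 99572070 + 86272100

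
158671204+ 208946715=367617919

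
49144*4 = 196576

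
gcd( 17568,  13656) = 24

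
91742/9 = 10193 + 5/9 = 10193.56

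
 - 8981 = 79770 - 88751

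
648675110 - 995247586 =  -346572476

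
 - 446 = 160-606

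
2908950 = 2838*1025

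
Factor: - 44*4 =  - 2^4*11^1=- 176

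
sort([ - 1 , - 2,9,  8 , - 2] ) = [ - 2, - 2, - 1,8,9] 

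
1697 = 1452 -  - 245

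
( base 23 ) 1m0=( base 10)1035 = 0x40B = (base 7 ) 3006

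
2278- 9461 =-7183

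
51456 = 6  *8576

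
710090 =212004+498086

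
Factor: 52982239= 52982239^1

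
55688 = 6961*8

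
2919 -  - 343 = 3262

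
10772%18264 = 10772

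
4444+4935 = 9379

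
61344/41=61344/41 = 1496.20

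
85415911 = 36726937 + 48688974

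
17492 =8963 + 8529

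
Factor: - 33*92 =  - 3036 = - 2^2*3^1*11^1 * 23^1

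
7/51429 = 1/7347 = 0.00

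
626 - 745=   -  119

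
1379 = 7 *197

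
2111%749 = 613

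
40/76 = 10/19 = 0.53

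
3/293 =3/293 = 0.01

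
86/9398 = 43/4699=0.01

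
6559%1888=895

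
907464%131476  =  118608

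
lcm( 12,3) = 12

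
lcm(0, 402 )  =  0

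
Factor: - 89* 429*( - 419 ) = 3^1*11^1 * 13^1*89^1*419^1 =15997839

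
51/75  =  17/25 =0.68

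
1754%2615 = 1754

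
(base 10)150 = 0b10010110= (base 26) 5K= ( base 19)7h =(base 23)6c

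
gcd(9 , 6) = 3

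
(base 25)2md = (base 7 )5200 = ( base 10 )1813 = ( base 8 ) 3425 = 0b11100010101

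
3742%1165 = 247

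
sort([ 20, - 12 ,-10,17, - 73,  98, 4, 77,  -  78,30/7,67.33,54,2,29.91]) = [-78,-73, - 12,-10,2,4,  30/7,17,20,29.91,54,67.33, 77, 98]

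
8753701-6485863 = 2267838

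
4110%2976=1134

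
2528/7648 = 79/239= 0.33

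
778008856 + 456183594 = 1234192450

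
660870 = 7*94410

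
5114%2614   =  2500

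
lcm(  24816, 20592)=967824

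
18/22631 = 18/22631=0.00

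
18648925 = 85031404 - 66382479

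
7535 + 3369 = 10904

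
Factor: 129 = 3^1 *43^1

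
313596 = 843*372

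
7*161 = 1127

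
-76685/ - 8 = 76685/8 = 9585.62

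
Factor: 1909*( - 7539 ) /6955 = - 14391951/6955 = -  3^1*5^ ( - 1)*7^1*13^( - 1 )*23^1*83^1*107^ ( - 1)*359^1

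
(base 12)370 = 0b1000000100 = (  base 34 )f6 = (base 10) 516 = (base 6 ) 2220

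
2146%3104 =2146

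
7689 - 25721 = -18032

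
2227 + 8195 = 10422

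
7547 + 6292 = 13839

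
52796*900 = 47516400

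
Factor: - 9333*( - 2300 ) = 21465900 = 2^2*3^2*5^2*  17^1*23^1 * 61^1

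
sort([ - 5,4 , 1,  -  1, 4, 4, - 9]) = [ - 9,  -  5, - 1,1 , 4 , 4,4]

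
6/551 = 6/551 = 0.01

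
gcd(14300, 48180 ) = 220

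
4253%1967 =319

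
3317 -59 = 3258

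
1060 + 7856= 8916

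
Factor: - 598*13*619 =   -  2^1*13^2*23^1*619^1 = - 4812106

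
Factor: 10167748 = 2^2*23^1* 29^1 * 37^1* 103^1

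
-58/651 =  - 1 + 593/651 = -0.09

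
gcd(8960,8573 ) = 1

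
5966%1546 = 1328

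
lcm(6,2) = 6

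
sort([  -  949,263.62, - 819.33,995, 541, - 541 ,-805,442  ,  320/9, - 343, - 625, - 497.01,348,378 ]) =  [-949,-819.33 , - 805 , - 625, - 541,- 497.01, -343,320/9,263.62, 348,378,442,541,995 ]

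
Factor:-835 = -5^1*167^1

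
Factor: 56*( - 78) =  - 2^4*3^1*7^1*13^1 = - 4368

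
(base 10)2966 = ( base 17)a48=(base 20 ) 786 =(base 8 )5626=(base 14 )111c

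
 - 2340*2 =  - 4680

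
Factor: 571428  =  2^2*3^3*11^1* 13^1*37^1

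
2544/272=159/17 = 9.35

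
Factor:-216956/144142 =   -  2^1*73^1*97^( -1) = - 146/97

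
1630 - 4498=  - 2868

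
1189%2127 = 1189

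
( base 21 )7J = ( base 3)20011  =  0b10100110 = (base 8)246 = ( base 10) 166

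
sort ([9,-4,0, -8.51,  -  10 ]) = [-10,  -  8.51, - 4, 0,  9 ]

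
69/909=23/303 = 0.08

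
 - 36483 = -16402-20081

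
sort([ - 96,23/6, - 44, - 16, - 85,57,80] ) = [ - 96, - 85,-44, -16, 23/6,57, 80] 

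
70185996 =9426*7446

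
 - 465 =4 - 469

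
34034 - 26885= 7149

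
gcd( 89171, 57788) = 1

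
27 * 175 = 4725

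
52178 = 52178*1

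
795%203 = 186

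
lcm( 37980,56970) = 113940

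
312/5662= 156/2831 =0.06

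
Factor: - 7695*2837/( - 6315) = 3^3*19^1*421^( - 1) * 2837^1  =  1455381/421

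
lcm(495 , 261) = 14355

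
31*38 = 1178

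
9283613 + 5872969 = 15156582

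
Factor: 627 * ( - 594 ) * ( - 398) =148230324  =  2^2*3^4* 11^2*19^1*199^1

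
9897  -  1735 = 8162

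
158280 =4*39570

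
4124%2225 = 1899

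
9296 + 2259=11555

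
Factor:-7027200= -2^9*3^2 * 5^2  *61^1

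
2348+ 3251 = 5599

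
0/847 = 0 = 0.00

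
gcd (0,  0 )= 0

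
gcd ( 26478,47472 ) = 6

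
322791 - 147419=175372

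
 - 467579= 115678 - 583257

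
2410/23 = 2410/23= 104.78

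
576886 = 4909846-4332960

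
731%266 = 199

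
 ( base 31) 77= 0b11100000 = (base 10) 224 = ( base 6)1012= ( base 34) 6K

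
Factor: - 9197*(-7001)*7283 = 17^1*541^1*7001^1* 7283^1= 468939238751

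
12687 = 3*4229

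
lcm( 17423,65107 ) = 1237033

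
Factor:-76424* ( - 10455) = 799012920 = 2^3 * 3^1*5^1*17^1*41^2*233^1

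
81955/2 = 81955/2 = 40977.50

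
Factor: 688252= 2^2*23^1*7481^1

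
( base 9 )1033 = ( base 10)759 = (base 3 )1001010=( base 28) r3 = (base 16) 2f7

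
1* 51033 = 51033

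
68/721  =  68/721= 0.09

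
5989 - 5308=681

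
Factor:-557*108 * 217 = - 2^2 * 3^3*7^1*31^1 * 557^1 = - 13053852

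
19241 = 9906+9335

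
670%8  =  6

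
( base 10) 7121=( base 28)929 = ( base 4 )1233101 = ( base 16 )1bd1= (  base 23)DAE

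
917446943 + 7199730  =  924646673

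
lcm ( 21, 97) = 2037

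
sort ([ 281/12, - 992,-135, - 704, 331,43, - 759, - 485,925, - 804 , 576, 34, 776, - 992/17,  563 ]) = [ - 992, - 804, - 759 , - 704, - 485,  -  135, - 992/17,281/12, 34, 43,331, 563,  576, 776, 925]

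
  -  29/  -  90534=29/90534 = 0.00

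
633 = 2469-1836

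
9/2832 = 3/944 = 0.00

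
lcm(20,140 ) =140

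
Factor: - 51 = -3^1*17^1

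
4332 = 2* 2166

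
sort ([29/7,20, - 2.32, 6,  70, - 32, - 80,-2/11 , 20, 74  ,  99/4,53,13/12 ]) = [ - 80, - 32, - 2.32 , - 2/11,  13/12, 29/7, 6, 20 , 20, 99/4, 53,70, 74]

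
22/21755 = 22/21755 = 0.00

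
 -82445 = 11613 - 94058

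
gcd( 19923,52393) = 1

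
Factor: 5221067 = 19^1 * 283^1*971^1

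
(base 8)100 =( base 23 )2i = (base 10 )64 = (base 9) 71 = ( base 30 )24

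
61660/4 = 15415 = 15415.00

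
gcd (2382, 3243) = 3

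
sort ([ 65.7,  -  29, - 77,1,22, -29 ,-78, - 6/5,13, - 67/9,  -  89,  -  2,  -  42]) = [ - 89,-78,-77, - 42,- 29, - 29 ,-67/9, -2, - 6/5,1,13, 22,65.7]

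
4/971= 4/971 = 0.00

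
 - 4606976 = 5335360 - 9942336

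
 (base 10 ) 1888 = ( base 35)1IX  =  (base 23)3d2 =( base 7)5335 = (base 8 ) 3540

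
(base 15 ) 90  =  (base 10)135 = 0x87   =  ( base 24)5f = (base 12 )b3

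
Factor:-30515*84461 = -2577327415 =-5^1*13^1*17^1*73^1*89^1*359^1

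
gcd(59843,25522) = 7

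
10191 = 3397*3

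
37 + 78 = 115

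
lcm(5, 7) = 35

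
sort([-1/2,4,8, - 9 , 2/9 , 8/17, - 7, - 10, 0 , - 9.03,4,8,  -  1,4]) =[-10,  -  9.03, - 9,-7,-1, - 1/2,0,2/9,8/17,4,  4,4,8,8]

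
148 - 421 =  - 273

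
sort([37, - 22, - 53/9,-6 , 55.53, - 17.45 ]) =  [ - 22, - 17.45, - 6,- 53/9, 37, 55.53]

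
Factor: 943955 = 5^1*188791^1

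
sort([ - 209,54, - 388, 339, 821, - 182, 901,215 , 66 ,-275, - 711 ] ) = [  -  711,-388,  -  275, - 209, -182,54, 66,  215, 339,821, 901]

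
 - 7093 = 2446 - 9539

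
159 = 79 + 80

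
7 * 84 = 588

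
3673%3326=347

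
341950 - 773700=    - 431750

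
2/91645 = 2/91645 = 0.00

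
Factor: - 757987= - 271^1*2797^1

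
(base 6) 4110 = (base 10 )906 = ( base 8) 1612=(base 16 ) 38a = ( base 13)549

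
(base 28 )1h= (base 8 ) 55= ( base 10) 45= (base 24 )1l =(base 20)25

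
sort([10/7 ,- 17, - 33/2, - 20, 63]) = [ - 20, - 17, - 33/2, 10/7, 63] 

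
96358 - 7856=88502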